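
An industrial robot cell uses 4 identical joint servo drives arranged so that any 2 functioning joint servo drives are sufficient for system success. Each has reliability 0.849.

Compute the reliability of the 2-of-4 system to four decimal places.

0.9878

R = Σ_{i=2}^{4} C(4,i) p^i (1−p)^{4−i} with p = 0.849
C(4,2)·0.849^2·0.151^2 = 0.098610
C(4,3)·0.849^3·0.151^1 = 0.369624
C(4,4)·0.849^4·0.151^0 = 0.519554
Sum = 0.9878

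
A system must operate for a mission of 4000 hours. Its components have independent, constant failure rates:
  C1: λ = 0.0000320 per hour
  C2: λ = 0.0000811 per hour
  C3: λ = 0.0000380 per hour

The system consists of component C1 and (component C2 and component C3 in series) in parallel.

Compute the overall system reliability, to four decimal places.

R(C1) = exp(−0.0000320 × 4000) = 0.879853
R(C2) = exp(−0.0000811 × 4000) = 0.722961
R(C3) = exp(−0.0000380 × 4000) = 0.858988
Series (C2 and C3): 0.722961 × 0.858988 = 0.621015
Parallel (C1 and [0.621015]): 1 − (1 − 0.879853)(1 − 0.621015) = 0.9545

0.9545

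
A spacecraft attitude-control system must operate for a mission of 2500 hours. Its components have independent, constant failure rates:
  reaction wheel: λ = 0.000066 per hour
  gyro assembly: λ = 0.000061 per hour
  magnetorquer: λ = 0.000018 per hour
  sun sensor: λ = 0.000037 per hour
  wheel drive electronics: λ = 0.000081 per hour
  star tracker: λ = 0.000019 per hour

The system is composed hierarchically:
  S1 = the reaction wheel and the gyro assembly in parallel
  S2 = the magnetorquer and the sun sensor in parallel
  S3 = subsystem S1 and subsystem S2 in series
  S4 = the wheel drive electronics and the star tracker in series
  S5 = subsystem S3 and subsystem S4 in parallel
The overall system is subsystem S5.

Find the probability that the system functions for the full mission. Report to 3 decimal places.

R(reaction wheel) = exp(−0.000066 × 2500) = 0.84789
R(gyro assembly) = exp(−0.000061 × 2500) = 0.85856
R(magnetorquer) = exp(−0.000018 × 2500) = 0.95600
R(sun sensor) = exp(−0.000037 × 2500) = 0.91165
R(wheel drive electronics) = exp(−0.000081 × 2500) = 0.81669
R(star tracker) = exp(−0.000019 × 2500) = 0.95361
Parallel (reaction wheel and gyro assembly): 1 − (1 − 0.84789)(1 − 0.85856) = 0.97849
Parallel (magnetorquer and sun sensor): 1 − (1 − 0.95600)(1 − 0.91165) = 0.99611
Series ([0.97849] and [0.99611]): 0.97849 × 0.99611 = 0.97468
Series (wheel drive electronics and star tracker): 0.81669 × 0.95361 = 0.77880
Parallel ([0.97468] and [0.77880]): 1 − (1 − 0.97468)(1 − 0.77880) = 0.994

0.994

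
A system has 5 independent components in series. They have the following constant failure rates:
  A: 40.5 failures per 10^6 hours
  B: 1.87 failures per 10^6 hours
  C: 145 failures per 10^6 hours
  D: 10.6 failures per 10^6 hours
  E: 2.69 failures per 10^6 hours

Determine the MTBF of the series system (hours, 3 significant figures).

4980

Series of exponential components: λ_sys = Σ λ_i
λ_sys = 0.0000405 + 0.00000187 + 0.000145 + 0.0000106 + 0.00000269 = 2.0066e-04 /h
MTBF = 1 / λ_sys = 4980 h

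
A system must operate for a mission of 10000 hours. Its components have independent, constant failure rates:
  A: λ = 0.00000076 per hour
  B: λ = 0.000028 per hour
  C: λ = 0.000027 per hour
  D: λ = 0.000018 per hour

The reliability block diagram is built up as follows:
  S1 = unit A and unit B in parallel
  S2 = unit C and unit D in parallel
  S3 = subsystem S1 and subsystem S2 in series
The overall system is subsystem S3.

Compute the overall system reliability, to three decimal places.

R(A) = exp(−0.00000076 × 10000) = 0.99243
R(B) = exp(−0.000028 × 10000) = 0.75578
R(C) = exp(−0.000027 × 10000) = 0.76338
R(D) = exp(−0.000018 × 10000) = 0.83527
Parallel (A and B): 1 − (1 − 0.99243)(1 − 0.75578) = 0.99815
Parallel (C and D): 1 − (1 − 0.76338)(1 − 0.83527) = 0.96102
Series ([0.99815] and [0.96102]): 0.99815 × 0.96102 = 0.959

0.959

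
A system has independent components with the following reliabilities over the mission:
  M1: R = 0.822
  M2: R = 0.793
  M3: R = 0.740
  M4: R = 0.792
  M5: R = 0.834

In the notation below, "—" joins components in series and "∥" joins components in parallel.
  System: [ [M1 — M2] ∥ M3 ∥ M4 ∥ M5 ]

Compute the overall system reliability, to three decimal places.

Series (M1 and M2): 0.82200 × 0.79300 = 0.65185
Parallel ([0.65185], M3, M4, and M5): 1 − (1 − 0.65185)(1 − 0.74000)(1 − 0.79200)(1 − 0.83400) = 0.997

0.997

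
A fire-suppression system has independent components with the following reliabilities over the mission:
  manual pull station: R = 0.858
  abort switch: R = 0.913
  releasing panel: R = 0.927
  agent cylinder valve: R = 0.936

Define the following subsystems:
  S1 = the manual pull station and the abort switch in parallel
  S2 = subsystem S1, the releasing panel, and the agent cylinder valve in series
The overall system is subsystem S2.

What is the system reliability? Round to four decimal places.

Parallel (manual pull station and abort switch): 1 − (1 − 0.858000)(1 − 0.913000) = 0.987646
Series ([0.987646], releasing panel, and agent cylinder valve): 0.987646 × 0.927000 × 0.936000 = 0.8570

0.8570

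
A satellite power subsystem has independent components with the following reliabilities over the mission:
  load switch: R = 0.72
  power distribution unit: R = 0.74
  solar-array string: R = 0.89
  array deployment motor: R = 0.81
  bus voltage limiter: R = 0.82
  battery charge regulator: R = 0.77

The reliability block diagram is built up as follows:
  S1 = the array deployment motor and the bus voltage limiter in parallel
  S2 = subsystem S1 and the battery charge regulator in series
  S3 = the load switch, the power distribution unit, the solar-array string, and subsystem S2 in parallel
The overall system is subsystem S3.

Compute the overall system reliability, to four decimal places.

Parallel (array deployment motor and bus voltage limiter): 1 − (1 − 0.810000)(1 − 0.820000) = 0.965800
Series ([0.965800] and battery charge regulator): 0.965800 × 0.770000 = 0.743666
Parallel (load switch, power distribution unit, solar-array string, and [0.743666]): 1 − (1 − 0.720000)(1 − 0.740000)(1 − 0.890000)(1 − 0.743666) = 0.9979

0.9979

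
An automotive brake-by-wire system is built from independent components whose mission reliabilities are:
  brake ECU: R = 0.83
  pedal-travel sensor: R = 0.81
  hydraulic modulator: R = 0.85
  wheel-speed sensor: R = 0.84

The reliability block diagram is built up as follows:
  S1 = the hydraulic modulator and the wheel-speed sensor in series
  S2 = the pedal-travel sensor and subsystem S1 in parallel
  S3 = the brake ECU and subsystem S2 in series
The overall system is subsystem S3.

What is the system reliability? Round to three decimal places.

Series (hydraulic modulator and wheel-speed sensor): 0.85000 × 0.84000 = 0.71400
Parallel (pedal-travel sensor and [0.71400]): 1 − (1 − 0.81000)(1 − 0.71400) = 0.94566
Series (brake ECU and [0.94566]): 0.83000 × 0.94566 = 0.785

0.785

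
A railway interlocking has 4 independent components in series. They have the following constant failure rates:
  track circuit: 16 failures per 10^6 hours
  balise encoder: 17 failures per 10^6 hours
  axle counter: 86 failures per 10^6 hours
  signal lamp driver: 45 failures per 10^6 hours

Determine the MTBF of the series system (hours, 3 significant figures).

6100

Series of exponential components: λ_sys = Σ λ_i
λ_sys = 0.000016 + 0.000017 + 0.000086 + 0.000045 = 1.6400e-04 /h
MTBF = 1 / λ_sys = 6100 h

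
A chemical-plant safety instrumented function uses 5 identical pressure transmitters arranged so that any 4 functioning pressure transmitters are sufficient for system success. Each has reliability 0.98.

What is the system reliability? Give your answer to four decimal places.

0.9962

R = Σ_{i=4}^{5} C(5,i) p^i (1−p)^{5−i} with p = 0.98
C(5,4)·0.98^4·0.02^1 = 0.092237
C(5,5)·0.98^5·0.02^0 = 0.903921
Sum = 0.9962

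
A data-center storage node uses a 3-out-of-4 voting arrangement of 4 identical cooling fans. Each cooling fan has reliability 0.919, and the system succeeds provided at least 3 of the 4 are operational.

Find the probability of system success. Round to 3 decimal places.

0.965

R = Σ_{i=3}^{4} C(4,i) p^i (1−p)^{4−i} with p = 0.919
C(4,3)·0.919^3·0.081^1 = 0.25147
C(4,4)·0.919^4·0.081^0 = 0.71328
Sum = 0.965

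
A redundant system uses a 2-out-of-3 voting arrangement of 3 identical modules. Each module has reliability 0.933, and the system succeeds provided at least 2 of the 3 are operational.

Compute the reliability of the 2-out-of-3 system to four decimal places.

R = Σ_{i=2}^{3} C(3,i) p^i (1−p)^{3−i} with p = 0.933
C(3,2)·0.933^2·0.067^1 = 0.174968
C(3,3)·0.933^3·0.067^0 = 0.812166
Sum = 0.9871

0.9871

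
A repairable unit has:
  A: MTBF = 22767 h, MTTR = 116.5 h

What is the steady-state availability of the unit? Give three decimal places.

0.995

A(A) = MTBF/(MTBF+MTTR) = 22767/(22767+116.5) = 0.995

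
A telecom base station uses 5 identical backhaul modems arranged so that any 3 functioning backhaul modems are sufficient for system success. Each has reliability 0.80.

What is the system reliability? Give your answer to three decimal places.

R = Σ_{i=3}^{5} C(5,i) p^i (1−p)^{5−i} with p = 0.80
C(5,3)·0.80^3·0.20^2 = 0.20480
C(5,4)·0.80^4·0.20^1 = 0.40960
C(5,5)·0.80^5·0.20^0 = 0.32768
Sum = 0.942

0.942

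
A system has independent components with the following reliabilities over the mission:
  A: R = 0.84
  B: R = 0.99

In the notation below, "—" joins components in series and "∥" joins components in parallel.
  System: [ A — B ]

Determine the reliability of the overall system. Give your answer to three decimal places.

0.832

Series (A and B): 0.84000 × 0.99000 = 0.832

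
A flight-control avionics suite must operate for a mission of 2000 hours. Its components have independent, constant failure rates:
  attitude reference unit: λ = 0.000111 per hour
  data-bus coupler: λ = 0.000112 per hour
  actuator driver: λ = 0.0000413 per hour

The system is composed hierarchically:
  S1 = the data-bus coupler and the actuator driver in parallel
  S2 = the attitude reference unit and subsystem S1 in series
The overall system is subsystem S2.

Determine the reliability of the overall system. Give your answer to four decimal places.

0.7882

R(attitude reference unit) = exp(−0.000111 × 2000) = 0.800915
R(data-bus coupler) = exp(−0.000112 × 2000) = 0.799315
R(actuator driver) = exp(−0.0000413 × 2000) = 0.920719
Parallel (data-bus coupler and actuator driver): 1 − (1 − 0.799315)(1 − 0.920719) = 0.984089
Series (attitude reference unit and [0.984089]): 0.800915 × 0.984089 = 0.7882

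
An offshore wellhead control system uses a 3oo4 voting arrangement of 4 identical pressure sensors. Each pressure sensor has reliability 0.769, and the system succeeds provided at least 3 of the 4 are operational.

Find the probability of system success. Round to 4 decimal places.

0.7699

R = Σ_{i=3}^{4} C(4,i) p^i (1−p)^{4−i} with p = 0.769
C(4,3)·0.769^3·0.231^1 = 0.420195
C(4,4)·0.769^4·0.231^0 = 0.349708
Sum = 0.7699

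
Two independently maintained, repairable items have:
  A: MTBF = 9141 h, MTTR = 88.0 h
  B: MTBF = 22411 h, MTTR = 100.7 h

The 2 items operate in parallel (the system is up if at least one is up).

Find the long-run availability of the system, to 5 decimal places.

A(A) = MTBF/(MTBF+MTTR) = 9141/(9141+88.0) = 0.990465
A(B) = MTBF/(MTBF+MTTR) = 22411/(22411+100.7) = 0.995527
Parallel availability: 1 − (1 − 0.990465)(1 − 0.995527) = 0.99996

0.99996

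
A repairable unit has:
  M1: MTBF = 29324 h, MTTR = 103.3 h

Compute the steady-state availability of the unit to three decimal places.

0.996

A(M1) = MTBF/(MTBF+MTTR) = 29324/(29324+103.3) = 0.996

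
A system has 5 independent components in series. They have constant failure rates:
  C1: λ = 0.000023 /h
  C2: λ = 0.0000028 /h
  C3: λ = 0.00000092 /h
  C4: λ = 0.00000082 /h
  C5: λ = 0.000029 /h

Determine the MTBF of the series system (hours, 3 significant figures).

17700

Series of exponential components: λ_sys = Σ λ_i
λ_sys = 0.000023 + 0.0000028 + 0.00000092 + 0.00000082 + 0.000029 = 5.6540e-05 /h
MTBF = 1 / λ_sys = 17700 h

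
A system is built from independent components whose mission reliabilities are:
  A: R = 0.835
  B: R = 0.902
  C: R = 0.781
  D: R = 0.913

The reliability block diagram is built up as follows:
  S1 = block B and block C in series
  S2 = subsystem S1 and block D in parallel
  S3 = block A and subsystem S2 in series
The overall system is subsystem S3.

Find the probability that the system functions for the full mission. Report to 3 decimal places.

0.814

Series (B and C): 0.90200 × 0.78100 = 0.70446
Parallel ([0.70446] and D): 1 − (1 − 0.70446)(1 − 0.91300) = 0.97429
Series (A and [0.97429]): 0.83500 × 0.97429 = 0.814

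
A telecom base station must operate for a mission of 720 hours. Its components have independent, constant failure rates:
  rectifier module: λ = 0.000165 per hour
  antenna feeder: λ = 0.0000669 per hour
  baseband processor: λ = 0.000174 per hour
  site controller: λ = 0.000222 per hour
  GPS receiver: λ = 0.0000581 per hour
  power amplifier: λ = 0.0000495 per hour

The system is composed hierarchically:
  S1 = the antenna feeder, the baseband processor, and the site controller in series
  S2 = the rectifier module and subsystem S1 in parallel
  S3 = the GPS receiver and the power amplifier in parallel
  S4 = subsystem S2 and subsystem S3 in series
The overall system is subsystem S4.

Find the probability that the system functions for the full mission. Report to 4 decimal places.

0.9669

R(rectifier module) = exp(−0.000165 × 720) = 0.887985
R(antenna feeder) = exp(−0.0000669 × 720) = 0.952974
R(baseband processor) = exp(−0.000174 × 720) = 0.882250
R(site controller) = exp(−0.000222 × 720) = 0.852280
R(GPS receiver) = exp(−0.0000581 × 720) = 0.959031
R(power amplifier) = exp(−0.0000495 × 720) = 0.964988
Series (antenna feeder, baseband processor, and site controller): 0.952974 × 0.882250 × 0.852280 = 0.716564
Parallel (rectifier module and [0.716564]): 1 − (1 − 0.887985)(1 − 0.716564) = 0.968251
Parallel (GPS receiver and power amplifier): 1 − (1 − 0.959031)(1 − 0.964988) = 0.998566
Series ([0.968251] and [0.998566]): 0.968251 × 0.998566 = 0.9669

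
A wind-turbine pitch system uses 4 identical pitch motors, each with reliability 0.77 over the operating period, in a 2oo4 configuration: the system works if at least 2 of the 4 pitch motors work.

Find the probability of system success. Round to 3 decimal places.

0.960

R = Σ_{i=2}^{4} C(4,i) p^i (1−p)^{4−i} with p = 0.77
C(4,2)·0.77^2·0.23^2 = 0.18819
C(4,3)·0.77^3·0.23^1 = 0.42001
C(4,4)·0.77^4·0.23^0 = 0.35153
Sum = 0.960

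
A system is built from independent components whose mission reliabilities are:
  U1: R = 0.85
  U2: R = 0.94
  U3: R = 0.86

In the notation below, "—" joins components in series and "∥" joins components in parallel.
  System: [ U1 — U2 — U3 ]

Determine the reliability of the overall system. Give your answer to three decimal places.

Series (U1, U2, and U3): 0.85000 × 0.94000 × 0.86000 = 0.687

0.687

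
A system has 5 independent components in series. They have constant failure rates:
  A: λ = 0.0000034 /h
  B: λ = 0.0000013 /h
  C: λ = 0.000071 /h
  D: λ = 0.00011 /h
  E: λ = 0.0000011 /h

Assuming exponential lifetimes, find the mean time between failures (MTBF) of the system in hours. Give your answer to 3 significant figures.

Series of exponential components: λ_sys = Σ λ_i
λ_sys = 0.0000034 + 0.0000013 + 0.000071 + 0.00011 + 0.0000011 = 1.8680e-04 /h
MTBF = 1 / λ_sys = 5350 h

5350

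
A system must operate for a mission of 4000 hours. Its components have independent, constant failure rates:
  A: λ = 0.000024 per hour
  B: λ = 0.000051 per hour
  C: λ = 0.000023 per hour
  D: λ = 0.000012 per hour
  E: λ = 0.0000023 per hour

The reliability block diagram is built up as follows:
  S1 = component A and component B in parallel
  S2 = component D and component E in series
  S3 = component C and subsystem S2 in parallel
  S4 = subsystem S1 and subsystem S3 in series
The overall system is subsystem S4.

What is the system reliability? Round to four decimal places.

0.9783

R(A) = exp(−0.000024 × 4000) = 0.908464
R(B) = exp(−0.000051 × 4000) = 0.815462
R(C) = exp(−0.000023 × 4000) = 0.912105
R(D) = exp(−0.000012 × 4000) = 0.953134
R(E) = exp(−0.0000023 × 4000) = 0.990842
Parallel (A and B): 1 − (1 − 0.908464)(1 − 0.815462) = 0.983108
Series (D and E): 0.953134 × 0.990842 = 0.944405
Parallel (C and [0.944405]): 1 − (1 − 0.912105)(1 − 0.944405) = 0.995113
Series ([0.983108] and [0.995113]): 0.983108 × 0.995113 = 0.9783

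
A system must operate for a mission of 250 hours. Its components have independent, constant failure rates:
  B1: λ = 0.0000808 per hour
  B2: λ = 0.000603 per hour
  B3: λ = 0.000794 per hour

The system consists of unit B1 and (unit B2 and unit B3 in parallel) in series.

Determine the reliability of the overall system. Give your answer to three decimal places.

0.955

R(B1) = exp(−0.0000808 × 250) = 0.98000
R(B2) = exp(−0.000603 × 250) = 0.86006
R(B3) = exp(−0.000794 × 250) = 0.81996
Parallel (B2 and B3): 1 − (1 − 0.86006)(1 − 0.81996) = 0.97481
Series (B1 and [0.97481]): 0.98000 × 0.97481 = 0.955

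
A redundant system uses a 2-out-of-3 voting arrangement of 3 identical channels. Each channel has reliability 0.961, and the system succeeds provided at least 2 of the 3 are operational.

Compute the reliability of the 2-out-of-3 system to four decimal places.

R = Σ_{i=2}^{3} C(3,i) p^i (1−p)^{3−i} with p = 0.961
C(3,2)·0.961^2·0.039^1 = 0.108052
C(3,3)·0.961^3·0.039^0 = 0.887504
Sum = 0.9956

0.9956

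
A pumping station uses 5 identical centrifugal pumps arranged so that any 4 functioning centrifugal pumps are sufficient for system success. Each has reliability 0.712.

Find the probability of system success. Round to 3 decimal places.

R = Σ_{i=4}^{5} C(5,i) p^i (1−p)^{5−i} with p = 0.712
C(5,4)·0.712^4·0.288^1 = 0.37007
C(5,5)·0.712^5·0.288^0 = 0.18298
Sum = 0.553

0.553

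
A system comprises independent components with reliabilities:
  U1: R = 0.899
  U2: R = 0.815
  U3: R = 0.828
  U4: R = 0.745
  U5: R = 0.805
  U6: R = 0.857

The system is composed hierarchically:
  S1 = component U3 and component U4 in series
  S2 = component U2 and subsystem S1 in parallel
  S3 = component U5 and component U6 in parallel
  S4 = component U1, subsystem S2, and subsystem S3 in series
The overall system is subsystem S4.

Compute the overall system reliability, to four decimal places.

0.8120

Series (U3 and U4): 0.828000 × 0.745000 = 0.616860
Parallel (U2 and [0.616860]): 1 − (1 − 0.815000)(1 − 0.616860) = 0.929119
Parallel (U5 and U6): 1 − (1 − 0.805000)(1 − 0.857000) = 0.972115
Series (U1, [0.929119], and [0.972115]): 0.899000 × 0.929119 × 0.972115 = 0.8120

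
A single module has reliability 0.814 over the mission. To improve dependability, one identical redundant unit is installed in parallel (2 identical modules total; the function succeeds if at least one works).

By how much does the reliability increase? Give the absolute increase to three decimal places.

R_before = 0.814
R_after = 1 − (1 − 0.814)^2 = 0.965
ΔR = 0.965 − 0.814 = 0.151

0.151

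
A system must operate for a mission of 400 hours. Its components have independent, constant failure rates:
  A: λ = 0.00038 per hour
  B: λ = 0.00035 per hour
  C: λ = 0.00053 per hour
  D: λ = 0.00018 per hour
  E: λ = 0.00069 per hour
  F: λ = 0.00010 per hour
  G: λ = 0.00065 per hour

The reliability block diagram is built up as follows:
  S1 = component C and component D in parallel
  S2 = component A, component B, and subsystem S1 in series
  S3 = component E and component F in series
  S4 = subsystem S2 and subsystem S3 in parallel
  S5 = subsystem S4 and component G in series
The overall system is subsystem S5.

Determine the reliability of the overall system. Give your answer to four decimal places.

0.7161

R(A) = exp(−0.00038 × 400) = 0.858988
R(B) = exp(−0.00035 × 400) = 0.869358
R(C) = exp(−0.00053 × 400) = 0.808965
R(D) = exp(−0.00018 × 400) = 0.930531
R(E) = exp(−0.00069 × 400) = 0.758813
R(F) = exp(−0.00010 × 400) = 0.960789
R(G) = exp(−0.00065 × 400) = 0.771052
Parallel (C and D): 1 − (1 − 0.808965)(1 − 0.930531) = 0.986729
Series (A, B, and [0.986729]): 0.858988 × 0.869358 × 0.986729 = 0.736858
Series (E and F): 0.758813 × 0.960789 = 0.729059
Parallel ([0.736858] and [0.729059]): 1 − (1 − 0.736858)(1 − 0.729059) = 0.928704
Series ([0.928704] and G): 0.928704 × 0.771052 = 0.7161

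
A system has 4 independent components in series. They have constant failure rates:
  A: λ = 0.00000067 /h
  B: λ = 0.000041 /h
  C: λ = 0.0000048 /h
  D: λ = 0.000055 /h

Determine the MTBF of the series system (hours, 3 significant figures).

9860

Series of exponential components: λ_sys = Σ λ_i
λ_sys = 0.00000067 + 0.000041 + 0.0000048 + 0.000055 = 1.0147e-04 /h
MTBF = 1 / λ_sys = 9860 h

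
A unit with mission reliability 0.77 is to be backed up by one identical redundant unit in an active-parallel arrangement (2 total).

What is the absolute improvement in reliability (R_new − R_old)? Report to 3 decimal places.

R_before = 0.77
R_after = 1 − (1 − 0.77)^2 = 0.947
ΔR = 0.947 − 0.77 = 0.177

0.177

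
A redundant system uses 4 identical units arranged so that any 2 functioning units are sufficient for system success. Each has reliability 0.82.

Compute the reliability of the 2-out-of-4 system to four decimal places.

0.9798

R = Σ_{i=2}^{4} C(4,i) p^i (1−p)^{4−i} with p = 0.82
C(4,2)·0.82^2·0.18^2 = 0.130715
C(4,3)·0.82^3·0.18^1 = 0.396985
C(4,4)·0.82^4·0.18^0 = 0.452122
Sum = 0.9798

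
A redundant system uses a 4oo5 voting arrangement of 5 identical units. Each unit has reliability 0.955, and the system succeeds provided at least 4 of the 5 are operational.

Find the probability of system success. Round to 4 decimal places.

0.9815

R = Σ_{i=4}^{5} C(5,i) p^i (1−p)^{5−i} with p = 0.955
C(5,4)·0.955^4·0.045^1 = 0.187153
C(5,5)·0.955^5·0.045^0 = 0.794359
Sum = 0.9815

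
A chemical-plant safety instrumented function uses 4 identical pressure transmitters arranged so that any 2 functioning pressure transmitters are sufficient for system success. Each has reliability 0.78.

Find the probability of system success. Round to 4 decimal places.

0.9644

R = Σ_{i=2}^{4} C(4,i) p^i (1−p)^{4−i} with p = 0.78
C(4,2)·0.78^2·0.22^2 = 0.176679
C(4,3)·0.78^3·0.22^1 = 0.417606
C(4,4)·0.78^4·0.22^0 = 0.370151
Sum = 0.9644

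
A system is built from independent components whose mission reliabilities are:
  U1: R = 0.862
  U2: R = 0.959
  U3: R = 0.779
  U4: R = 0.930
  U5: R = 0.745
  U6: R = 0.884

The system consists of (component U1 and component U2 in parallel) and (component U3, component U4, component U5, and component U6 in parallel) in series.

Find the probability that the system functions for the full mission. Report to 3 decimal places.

Parallel (U1 and U2): 1 − (1 − 0.86200)(1 − 0.95900) = 0.99434
Parallel (U3, U4, U5, and U6): 1 − (1 − 0.77900)(1 − 0.93000)(1 − 0.74500)(1 − 0.88400) = 0.99954
Series ([0.99434] and [0.99954]): 0.99434 × 0.99954 = 0.994

0.994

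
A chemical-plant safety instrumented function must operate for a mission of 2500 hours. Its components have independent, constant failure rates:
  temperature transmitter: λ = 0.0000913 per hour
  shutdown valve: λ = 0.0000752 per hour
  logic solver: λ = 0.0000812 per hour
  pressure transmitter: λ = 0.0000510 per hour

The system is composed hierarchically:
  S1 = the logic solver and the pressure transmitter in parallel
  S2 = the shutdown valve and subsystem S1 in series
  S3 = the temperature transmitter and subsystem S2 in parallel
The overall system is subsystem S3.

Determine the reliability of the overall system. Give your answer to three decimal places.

0.961

R(temperature transmitter) = exp(−0.0000913 × 2500) = 0.79593
R(shutdown valve) = exp(−0.0000752 × 2500) = 0.82861
R(logic solver) = exp(−0.0000812 × 2500) = 0.81628
R(pressure transmitter) = exp(−0.0000510 × 2500) = 0.88029
Parallel (logic solver and pressure transmitter): 1 − (1 − 0.81628)(1 − 0.88029) = 0.97801
Series (shutdown valve and [0.97801]): 0.82861 × 0.97801 = 0.81039
Parallel (temperature transmitter and [0.81039]): 1 − (1 − 0.79593)(1 − 0.81039) = 0.961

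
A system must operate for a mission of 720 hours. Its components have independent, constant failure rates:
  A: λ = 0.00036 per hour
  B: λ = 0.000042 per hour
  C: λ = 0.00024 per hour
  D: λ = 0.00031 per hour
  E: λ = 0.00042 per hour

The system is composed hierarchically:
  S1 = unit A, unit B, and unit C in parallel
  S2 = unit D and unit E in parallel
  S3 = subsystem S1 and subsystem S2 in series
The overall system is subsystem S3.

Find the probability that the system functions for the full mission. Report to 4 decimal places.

0.9468

R(A) = exp(−0.00036 × 720) = 0.771669
R(B) = exp(−0.000042 × 720) = 0.970213
R(C) = exp(−0.00024 × 720) = 0.841306
R(D) = exp(−0.00031 × 720) = 0.799955
R(E) = exp(−0.00042 × 720) = 0.739042
Parallel (A, B, and C): 1 − (1 − 0.771669)(1 − 0.970213)(1 − 0.841306) = 0.998921
Parallel (D and E): 1 − (1 − 0.799955)(1 − 0.739042) = 0.947797
Series ([0.998921] and [0.947797]): 0.998921 × 0.947797 = 0.9468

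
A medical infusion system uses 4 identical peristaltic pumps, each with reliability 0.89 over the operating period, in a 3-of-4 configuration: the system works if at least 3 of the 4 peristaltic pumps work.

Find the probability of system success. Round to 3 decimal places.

R = Σ_{i=3}^{4} C(4,i) p^i (1−p)^{4−i} with p = 0.89
C(4,3)·0.89^3·0.11^1 = 0.31019
C(4,4)·0.89^4·0.11^0 = 0.62742
Sum = 0.938

0.938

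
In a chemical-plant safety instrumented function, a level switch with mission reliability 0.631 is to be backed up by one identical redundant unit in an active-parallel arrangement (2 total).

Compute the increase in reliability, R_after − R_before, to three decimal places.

0.233

R_before = 0.631
R_after = 1 − (1 − 0.631)^2 = 0.864
ΔR = 0.864 − 0.631 = 0.233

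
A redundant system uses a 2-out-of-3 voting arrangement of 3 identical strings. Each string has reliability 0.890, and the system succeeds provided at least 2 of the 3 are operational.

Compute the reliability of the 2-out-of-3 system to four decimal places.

R = Σ_{i=2}^{3} C(3,i) p^i (1−p)^{3−i} with p = 0.890
C(3,2)·0.890^2·0.110^1 = 0.261393
C(3,3)·0.890^3·0.110^0 = 0.704969
Sum = 0.9664

0.9664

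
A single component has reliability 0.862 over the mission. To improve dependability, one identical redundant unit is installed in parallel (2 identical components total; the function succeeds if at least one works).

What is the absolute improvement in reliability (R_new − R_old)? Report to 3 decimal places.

R_before = 0.862
R_after = 1 − (1 − 0.862)^2 = 0.981
ΔR = 0.981 − 0.862 = 0.119

0.119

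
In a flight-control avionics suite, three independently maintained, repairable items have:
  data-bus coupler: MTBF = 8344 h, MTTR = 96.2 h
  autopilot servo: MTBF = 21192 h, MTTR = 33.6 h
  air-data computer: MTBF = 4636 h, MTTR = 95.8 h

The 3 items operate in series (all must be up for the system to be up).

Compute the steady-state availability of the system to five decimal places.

0.96705

A(data-bus coupler) = MTBF/(MTBF+MTTR) = 8344/(8344+96.2) = 0.988602
A(autopilot servo) = MTBF/(MTBF+MTTR) = 21192/(21192+33.6) = 0.998417
A(air-data computer) = MTBF/(MTBF+MTTR) = 4636/(4636+95.8) = 0.979754
Series availability: 0.988602 × 0.998417 × 0.979754 = 0.96705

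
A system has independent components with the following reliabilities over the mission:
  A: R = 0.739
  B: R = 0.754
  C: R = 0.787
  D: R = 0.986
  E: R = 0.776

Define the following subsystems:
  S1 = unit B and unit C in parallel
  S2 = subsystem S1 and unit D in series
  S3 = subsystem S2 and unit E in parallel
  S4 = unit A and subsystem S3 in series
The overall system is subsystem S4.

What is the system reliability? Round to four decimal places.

Parallel (B and C): 1 − (1 − 0.754000)(1 − 0.787000) = 0.947602
Series ([0.947602] and D): 0.947602 × 0.986000 = 0.934336
Parallel ([0.934336] and E): 1 − (1 − 0.934336)(1 − 0.776000) = 0.985291
Series (A and [0.985291]): 0.739000 × 0.985291 = 0.7281

0.7281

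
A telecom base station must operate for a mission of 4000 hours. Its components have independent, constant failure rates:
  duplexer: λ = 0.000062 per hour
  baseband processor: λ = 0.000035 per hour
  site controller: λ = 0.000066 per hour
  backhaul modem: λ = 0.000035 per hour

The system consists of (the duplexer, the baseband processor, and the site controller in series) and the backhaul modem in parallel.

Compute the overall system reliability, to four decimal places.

R(duplexer) = exp(−0.000062 × 4000) = 0.780360
R(baseband processor) = exp(−0.000035 × 4000) = 0.869358
R(site controller) = exp(−0.000066 × 4000) = 0.767974
R(backhaul modem) = exp(−0.000035 × 4000) = 0.869358
Series (duplexer, baseband processor, and site controller): 0.780360 × 0.869358 × 0.767974 = 0.521003
Parallel ([0.521003] and backhaul modem): 1 − (1 − 0.521003)(1 − 0.869358) = 0.9374

0.9374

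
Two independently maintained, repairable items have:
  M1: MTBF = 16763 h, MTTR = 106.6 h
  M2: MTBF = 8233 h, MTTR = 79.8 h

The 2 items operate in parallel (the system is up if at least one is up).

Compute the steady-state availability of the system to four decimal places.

0.9999

A(M1) = MTBF/(MTBF+MTTR) = 16763/(16763+106.6) = 0.993681
A(M2) = MTBF/(MTBF+MTTR) = 8233/(8233+79.8) = 0.990400
Parallel availability: 1 − (1 − 0.993681)(1 − 0.990400) = 0.9999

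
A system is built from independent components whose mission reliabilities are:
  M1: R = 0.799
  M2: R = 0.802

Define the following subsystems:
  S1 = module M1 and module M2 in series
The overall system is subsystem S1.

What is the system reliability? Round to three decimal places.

Series (M1 and M2): 0.79900 × 0.80200 = 0.641

0.641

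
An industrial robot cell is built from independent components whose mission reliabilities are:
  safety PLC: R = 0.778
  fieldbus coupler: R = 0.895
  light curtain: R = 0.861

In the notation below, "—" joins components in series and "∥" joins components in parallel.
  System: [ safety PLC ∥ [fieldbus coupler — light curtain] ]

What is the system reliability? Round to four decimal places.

0.9491

Series (fieldbus coupler and light curtain): 0.895000 × 0.861000 = 0.770595
Parallel (safety PLC and [0.770595]): 1 − (1 − 0.778000)(1 − 0.770595) = 0.9491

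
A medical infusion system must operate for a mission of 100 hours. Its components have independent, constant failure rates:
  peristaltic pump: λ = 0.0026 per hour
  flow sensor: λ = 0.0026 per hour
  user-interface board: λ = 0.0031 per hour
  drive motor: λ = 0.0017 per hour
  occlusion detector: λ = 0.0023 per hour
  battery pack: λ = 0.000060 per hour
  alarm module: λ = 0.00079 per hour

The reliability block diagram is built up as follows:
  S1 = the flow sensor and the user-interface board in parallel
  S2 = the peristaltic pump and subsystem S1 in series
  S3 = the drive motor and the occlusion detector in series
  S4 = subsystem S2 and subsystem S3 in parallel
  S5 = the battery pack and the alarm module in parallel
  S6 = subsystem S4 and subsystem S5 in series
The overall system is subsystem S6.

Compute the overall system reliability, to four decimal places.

0.9086

R(peristaltic pump) = exp(−0.0026 × 100) = 0.771052
R(flow sensor) = exp(−0.0026 × 100) = 0.771052
R(user-interface board) = exp(−0.0031 × 100) = 0.733447
R(drive motor) = exp(−0.0017 × 100) = 0.843665
R(occlusion detector) = exp(−0.0023 × 100) = 0.794534
R(battery pack) = exp(−0.000060 × 100) = 0.994018
R(alarm module) = exp(−0.00079 × 100) = 0.924040
Parallel (flow sensor and user-interface board): 1 − (1 − 0.771052)(1 − 0.733447) = 0.938973
Series (peristaltic pump and [0.938973]): 0.771052 × 0.938973 = 0.723997
Series (drive motor and occlusion detector): 0.843665 × 0.794534 = 0.670321
Parallel ([0.723997] and [0.670321]): 1 − (1 − 0.723997)(1 − 0.670321) = 0.909008
Parallel (battery pack and alarm module): 1 − (1 − 0.994018)(1 − 0.924040) = 0.999546
Series ([0.909008] and [0.999546]): 0.909008 × 0.999546 = 0.9086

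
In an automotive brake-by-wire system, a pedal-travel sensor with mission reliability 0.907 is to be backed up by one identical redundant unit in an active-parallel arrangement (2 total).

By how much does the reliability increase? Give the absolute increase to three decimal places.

R_before = 0.907
R_after = 1 − (1 − 0.907)^2 = 0.991
ΔR = 0.991 − 0.907 = 0.084

0.084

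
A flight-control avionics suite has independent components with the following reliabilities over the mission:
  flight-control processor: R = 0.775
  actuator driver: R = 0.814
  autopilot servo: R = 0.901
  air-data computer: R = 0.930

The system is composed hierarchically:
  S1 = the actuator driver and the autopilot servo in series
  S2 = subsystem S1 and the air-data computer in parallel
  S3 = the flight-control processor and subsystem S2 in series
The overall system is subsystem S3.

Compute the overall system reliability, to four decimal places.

0.7605

Series (actuator driver and autopilot servo): 0.814000 × 0.901000 = 0.733414
Parallel ([0.733414] and air-data computer): 1 − (1 − 0.733414)(1 − 0.930000) = 0.981339
Series (flight-control processor and [0.981339]): 0.775000 × 0.981339 = 0.7605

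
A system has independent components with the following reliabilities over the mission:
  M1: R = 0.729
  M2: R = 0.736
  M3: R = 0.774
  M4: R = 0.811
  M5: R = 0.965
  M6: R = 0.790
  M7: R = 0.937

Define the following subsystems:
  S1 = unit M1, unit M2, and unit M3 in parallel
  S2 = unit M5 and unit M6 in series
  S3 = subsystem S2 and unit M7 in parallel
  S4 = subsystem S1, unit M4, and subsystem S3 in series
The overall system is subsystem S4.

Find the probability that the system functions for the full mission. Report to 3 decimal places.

Parallel (M1, M2, and M3): 1 − (1 − 0.72900)(1 − 0.73600)(1 − 0.77400) = 0.98383
Series (M5 and M6): 0.96500 × 0.79000 = 0.76235
Parallel ([0.76235] and M7): 1 − (1 − 0.76235)(1 − 0.93700) = 0.98503
Series ([0.98383], M4, and [0.98503]): 0.98383 × 0.81100 × 0.98503 = 0.786

0.786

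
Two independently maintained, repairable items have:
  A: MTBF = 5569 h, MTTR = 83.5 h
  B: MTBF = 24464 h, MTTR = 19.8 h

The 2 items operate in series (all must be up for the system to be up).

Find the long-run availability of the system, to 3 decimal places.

A(A) = MTBF/(MTBF+MTTR) = 5569/(5569+83.5) = 0.985228
A(B) = MTBF/(MTBF+MTTR) = 24464/(24464+19.8) = 0.999191
Series availability: 0.985228 × 0.999191 = 0.984

0.984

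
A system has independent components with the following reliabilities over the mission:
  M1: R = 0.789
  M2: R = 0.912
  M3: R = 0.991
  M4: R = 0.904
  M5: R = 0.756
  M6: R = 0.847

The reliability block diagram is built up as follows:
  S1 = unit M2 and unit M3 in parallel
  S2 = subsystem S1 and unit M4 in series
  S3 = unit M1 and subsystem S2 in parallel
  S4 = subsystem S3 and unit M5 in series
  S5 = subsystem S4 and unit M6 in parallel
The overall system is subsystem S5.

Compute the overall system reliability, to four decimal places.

0.9603

Parallel (M2 and M3): 1 − (1 − 0.912000)(1 − 0.991000) = 0.999208
Series ([0.999208] and M4): 0.999208 × 0.904000 = 0.903284
Parallel (M1 and [0.903284]): 1 − (1 − 0.789000)(1 − 0.903284) = 0.979593
Series ([0.979593] and M5): 0.979593 × 0.756000 = 0.740572
Parallel ([0.740572] and M6): 1 − (1 − 0.740572)(1 − 0.847000) = 0.9603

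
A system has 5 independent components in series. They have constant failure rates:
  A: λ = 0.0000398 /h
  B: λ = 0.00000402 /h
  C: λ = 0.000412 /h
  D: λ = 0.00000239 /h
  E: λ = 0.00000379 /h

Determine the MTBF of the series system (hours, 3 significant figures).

Series of exponential components: λ_sys = Σ λ_i
λ_sys = 0.0000398 + 0.00000402 + 0.000412 + 0.00000239 + 0.00000379 = 4.6200e-04 /h
MTBF = 1 / λ_sys = 2160 h

2160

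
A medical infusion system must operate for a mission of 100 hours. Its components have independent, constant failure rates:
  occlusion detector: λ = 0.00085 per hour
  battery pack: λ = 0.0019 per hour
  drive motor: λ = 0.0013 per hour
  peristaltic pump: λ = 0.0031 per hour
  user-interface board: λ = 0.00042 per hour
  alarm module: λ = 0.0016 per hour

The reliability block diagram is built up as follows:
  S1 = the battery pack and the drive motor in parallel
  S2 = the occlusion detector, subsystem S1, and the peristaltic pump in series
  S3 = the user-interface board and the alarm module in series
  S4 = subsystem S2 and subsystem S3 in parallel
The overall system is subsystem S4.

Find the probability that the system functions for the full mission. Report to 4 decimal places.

R(occlusion detector) = exp(−0.00085 × 100) = 0.918512
R(battery pack) = exp(−0.0019 × 100) = 0.826959
R(drive motor) = exp(−0.0013 × 100) = 0.878095
R(peristaltic pump) = exp(−0.0031 × 100) = 0.733447
R(user-interface board) = exp(−0.00042 × 100) = 0.958870
R(alarm module) = exp(−0.0016 × 100) = 0.852144
Parallel (battery pack and drive motor): 1 − (1 − 0.826959)(1 − 0.878095) = 0.978905
Series (occlusion detector, [0.978905], and peristaltic pump): 0.918512 × 0.978905 × 0.733447 = 0.659469
Series (user-interface board and alarm module): 0.958870 × 0.852144 = 0.817095
Parallel ([0.659469] and [0.817095]): 1 − (1 − 0.659469)(1 − 0.817095) = 0.9377

0.9377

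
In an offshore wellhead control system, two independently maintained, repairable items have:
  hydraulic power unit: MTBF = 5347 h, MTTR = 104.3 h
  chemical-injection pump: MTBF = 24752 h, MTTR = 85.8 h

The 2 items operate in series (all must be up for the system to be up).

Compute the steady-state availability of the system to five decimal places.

0.97748

A(hydraulic power unit) = MTBF/(MTBF+MTTR) = 5347/(5347+104.3) = 0.980867
A(chemical-injection pump) = MTBF/(MTBF+MTTR) = 24752/(24752+85.8) = 0.996546
Series availability: 0.980867 × 0.996546 = 0.97748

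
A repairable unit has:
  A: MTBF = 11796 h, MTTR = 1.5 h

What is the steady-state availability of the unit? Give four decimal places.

0.9999

A(A) = MTBF/(MTBF+MTTR) = 11796/(11796+1.5) = 0.9999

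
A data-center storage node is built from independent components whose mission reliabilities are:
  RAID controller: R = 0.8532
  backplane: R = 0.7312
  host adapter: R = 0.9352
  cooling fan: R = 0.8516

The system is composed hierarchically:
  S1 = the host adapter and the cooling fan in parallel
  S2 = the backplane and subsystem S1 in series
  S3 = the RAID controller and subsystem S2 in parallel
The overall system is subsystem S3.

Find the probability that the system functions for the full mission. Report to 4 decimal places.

0.9595

Parallel (host adapter and cooling fan): 1 − (1 − 0.935200)(1 − 0.851600) = 0.990384
Series (backplane and [0.990384]): 0.731200 × 0.990384 = 0.724169
Parallel (RAID controller and [0.724169]): 1 − (1 − 0.853200)(1 − 0.724169) = 0.9595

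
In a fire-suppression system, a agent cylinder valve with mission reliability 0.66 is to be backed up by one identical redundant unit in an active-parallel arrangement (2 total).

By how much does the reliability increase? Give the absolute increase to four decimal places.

0.2244

R_before = 0.66
R_after = 1 − (1 − 0.66)^2 = 0.8844
ΔR = 0.8844 − 0.66 = 0.2244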